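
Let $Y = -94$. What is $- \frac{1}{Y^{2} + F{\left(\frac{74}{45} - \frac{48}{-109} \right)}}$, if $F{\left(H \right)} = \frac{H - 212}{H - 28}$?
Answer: $- \frac{63557}{562104469} \approx -0.00011307$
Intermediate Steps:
$F{\left(H \right)} = \frac{-212 + H}{-28 + H}$
$- \frac{1}{Y^{2} + F{\left(\frac{74}{45} - \frac{48}{-109} \right)}} = - \frac{1}{\left(-94\right)^{2} + \frac{-212 + \left(\frac{74}{45} - \frac{48}{-109}\right)}{-28 + \left(\frac{74}{45} - \frac{48}{-109}\right)}} = - \frac{1}{8836 + \frac{-212 + \left(74 \cdot \frac{1}{45} - - \frac{48}{109}\right)}{-28 + \left(74 \cdot \frac{1}{45} - - \frac{48}{109}\right)}} = - \frac{1}{8836 + \frac{-212 + \left(\frac{74}{45} + \frac{48}{109}\right)}{-28 + \left(\frac{74}{45} + \frac{48}{109}\right)}} = - \frac{1}{8836 + \frac{-212 + \frac{10226}{4905}}{-28 + \frac{10226}{4905}}} = - \frac{1}{8836 + \frac{1}{- \frac{127114}{4905}} \left(- \frac{1029634}{4905}\right)} = - \frac{1}{8836 - - \frac{514817}{63557}} = - \frac{1}{8836 + \frac{514817}{63557}} = - \frac{1}{\frac{562104469}{63557}} = \left(-1\right) \frac{63557}{562104469} = - \frac{63557}{562104469}$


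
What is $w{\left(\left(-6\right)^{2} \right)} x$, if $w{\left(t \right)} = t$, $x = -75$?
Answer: $-2700$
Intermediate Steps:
$w{\left(\left(-6\right)^{2} \right)} x = \left(-6\right)^{2} \left(-75\right) = 36 \left(-75\right) = -2700$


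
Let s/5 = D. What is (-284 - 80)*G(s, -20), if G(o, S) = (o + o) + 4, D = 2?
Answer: -8736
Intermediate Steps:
s = 10 (s = 5*2 = 10)
G(o, S) = 4 + 2*o (G(o, S) = 2*o + 4 = 4 + 2*o)
(-284 - 80)*G(s, -20) = (-284 - 80)*(4 + 2*10) = -364*(4 + 20) = -364*24 = -8736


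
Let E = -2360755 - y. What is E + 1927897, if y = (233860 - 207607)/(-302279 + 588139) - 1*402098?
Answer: -8793079853/285860 ≈ -30760.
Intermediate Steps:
y = -114943708027/285860 (y = 26253/285860 - 402098 = -114943708027/285860 ≈ -4.0210e+5)
E = -559901716273/285860 (E = -2360755 - 1*(-114943708027/285860) = -2360755 + 114943708027/285860 = -559901716273/285860 ≈ -1.9587e+6)
E + 1927897 = -559901716273/285860 + 1927897 = -8793079853/285860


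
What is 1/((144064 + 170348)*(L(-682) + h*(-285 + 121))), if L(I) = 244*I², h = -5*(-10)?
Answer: 1/35680120191072 ≈ 2.8027e-14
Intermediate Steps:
h = 50
1/((144064 + 170348)*(L(-682) + h*(-285 + 121))) = 1/((144064 + 170348)*(244*(-682)² + 50*(-285 + 121))) = 1/(314412*(244*465124 + 50*(-164))) = 1/(314412*(113490256 - 8200)) = 1/(314412*113482056) = 1/35680120191072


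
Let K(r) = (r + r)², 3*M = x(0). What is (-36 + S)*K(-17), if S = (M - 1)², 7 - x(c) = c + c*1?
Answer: -356048/9 ≈ -39561.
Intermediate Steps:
x(c) = 7 - 2*c (x(c) = 7 - (c + c*1) = 7 - (c + c) = 7 - 2*c)
M = 7/3 (M = (7 - 2*0)/3 = (7 + 0)/3 = (⅓)*7 = 7/3 ≈ 2.3333)
K(r) = 4*r² (K(r) = (2*r)² = 4*r²)
S = 16/9 (S = (7/3 - 1)² = (4/3)² = 16/9 ≈ 1.7778)
(-36 + S)*K(-17) = (-36 + 16/9)*(4*(-17)²) = -1232*289/9 = -308/9*1156 = -356048/9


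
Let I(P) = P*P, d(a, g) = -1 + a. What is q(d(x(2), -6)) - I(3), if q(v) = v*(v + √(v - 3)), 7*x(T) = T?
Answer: -416/49 - 5*I*√182/49 ≈ -8.4898 - 1.3766*I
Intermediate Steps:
x(T) = T/7
I(P) = P²
q(v) = v*(v + √(-3 + v))
q(d(x(2), -6)) - I(3) = (-1 + (⅐)*2)*((-1 + (⅐)*2) + √(-3 + (-1 + (⅐)*2))) - 1*3² = (-1 + 2/7)*((-1 + 2/7) + √(-3 + (-1 + 2/7))) - 1*9 = -5*(-5/7 + √(-3 - 5/7))/7 - 9 = -5*(-5/7 + √(-26/7))/7 - 9 = -5*(-5/7 + I*√182/7)/7 - 9 = (25/49 - 5*I*√182/49) - 9 = -416/49 - 5*I*√182/49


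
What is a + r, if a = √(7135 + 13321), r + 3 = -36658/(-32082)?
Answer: -29794/16041 + 2*√5114 ≈ 141.17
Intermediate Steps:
r = -29794/16041 (r = -3 - 36658/(-32082) = -3 - 36658*(-1/32082) = -3 + 18329/16041 = -29794/16041 ≈ -1.8574)
a = 2*√5114 (a = √20456 = 2*√5114 ≈ 143.02)
a + r = 2*√5114 - 29794/16041 = -29794/16041 + 2*√5114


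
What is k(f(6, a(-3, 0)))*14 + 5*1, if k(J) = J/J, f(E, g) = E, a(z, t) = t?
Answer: 19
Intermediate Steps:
k(J) = 1
k(f(6, a(-3, 0)))*14 + 5*1 = 1*14 + 5*1 = 14 + 5 = 19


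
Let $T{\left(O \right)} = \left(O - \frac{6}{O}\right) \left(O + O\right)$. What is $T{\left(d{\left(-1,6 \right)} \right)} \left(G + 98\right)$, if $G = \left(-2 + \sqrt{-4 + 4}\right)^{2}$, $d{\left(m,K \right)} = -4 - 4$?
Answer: $11832$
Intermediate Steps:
$d{\left(m,K \right)} = -8$
$G = 4$ ($G = \left(-2 + \sqrt{0}\right)^{2} = \left(-2 + 0\right)^{2} = \left(-2\right)^{2} = 4$)
$T{\left(O \right)} = 2 O \left(O - \frac{6}{O}\right)$ ($T{\left(O \right)} = \left(O - \frac{6}{O}\right) 2 O = 2 O \left(O - \frac{6}{O}\right)$)
$T{\left(d{\left(-1,6 \right)} \right)} \left(G + 98\right) = \left(-12 + 2 \left(-8\right)^{2}\right) \left(4 + 98\right) = \left(-12 + 2 \cdot 64\right) 102 = \left(-12 + 128\right) 102 = 116 \cdot 102 = 11832$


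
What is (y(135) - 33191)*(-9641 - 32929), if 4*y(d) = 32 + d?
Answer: 2822327145/2 ≈ 1.4112e+9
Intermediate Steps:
y(d) = 8 + d/4 (y(d) = (32 + d)/4 = 8 + d/4)
(y(135) - 33191)*(-9641 - 32929) = ((8 + (¼)*135) - 33191)*(-9641 - 32929) = ((8 + 135/4) - 33191)*(-42570) = (167/4 - 33191)*(-42570) = -132597/4*(-42570) = 2822327145/2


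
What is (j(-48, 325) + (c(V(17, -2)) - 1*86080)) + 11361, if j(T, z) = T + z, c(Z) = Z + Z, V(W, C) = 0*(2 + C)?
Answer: -74442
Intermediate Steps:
V(W, C) = 0
c(Z) = 2*Z
(j(-48, 325) + (c(V(17, -2)) - 1*86080)) + 11361 = ((-48 + 325) + (2*0 - 1*86080)) + 11361 = (277 + (0 - 86080)) + 11361 = (277 - 86080) + 11361 = -85803 + 11361 = -74442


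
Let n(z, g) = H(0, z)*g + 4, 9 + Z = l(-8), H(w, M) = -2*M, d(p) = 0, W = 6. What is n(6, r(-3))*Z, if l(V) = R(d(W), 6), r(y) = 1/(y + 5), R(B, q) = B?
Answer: 18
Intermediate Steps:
r(y) = 1/(5 + y)
l(V) = 0
Z = -9 (Z = -9 + 0 = -9)
n(z, g) = 4 - 2*g*z (n(z, g) = (-2*z)*g + 4 = -2*g*z + 4 = 4 - 2*g*z)
n(6, r(-3))*Z = (4 - 2*6/(5 - 3))*(-9) = (4 - 2*6/2)*(-9) = (4 - 2*½*6)*(-9) = (4 - 6)*(-9) = -2*(-9) = 18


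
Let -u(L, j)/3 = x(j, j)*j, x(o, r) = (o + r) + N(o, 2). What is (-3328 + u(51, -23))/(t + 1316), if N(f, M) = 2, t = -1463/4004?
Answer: -208/43 ≈ -4.8372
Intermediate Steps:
t = -19/52 (t = -1463*1/4004 = -19/52 ≈ -0.36538)
x(o, r) = 2 + o + r (x(o, r) = (o + r) + 2 = 2 + o + r)
u(L, j) = -3*j*(2 + 2*j) (u(L, j) = -3*(2 + j + j)*j = -3*(2 + 2*j)*j = -3*j*(2 + 2*j))
(-3328 + u(51, -23))/(t + 1316) = (-3328 - 6*(-23)*(1 - 23))/(-19/52 + 1316) = (-3328 - 6*(-23)*(-22))/(68413/52) = (-3328 - 3036)*(52/68413) = -6364*52/68413 = -208/43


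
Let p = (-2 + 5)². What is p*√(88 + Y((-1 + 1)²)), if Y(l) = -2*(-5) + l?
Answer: 63*√2 ≈ 89.095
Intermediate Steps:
Y(l) = 10 + l
p = 9 (p = 3² = 9)
p*√(88 + Y((-1 + 1)²)) = 9*√(88 + (10 + (-1 + 1)²)) = 9*√(88 + (10 + 0²)) = 9*√(88 + (10 + 0)) = 9*√(88 + 10) = 9*√98 = 9*(7*√2) = 63*√2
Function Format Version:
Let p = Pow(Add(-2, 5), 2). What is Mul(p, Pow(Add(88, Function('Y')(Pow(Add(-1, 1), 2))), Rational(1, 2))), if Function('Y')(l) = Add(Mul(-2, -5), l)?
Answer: Mul(63, Pow(2, Rational(1, 2))) ≈ 89.095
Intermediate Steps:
Function('Y')(l) = Add(10, l)
p = 9 (p = Pow(3, 2) = 9)
Mul(p, Pow(Add(88, Function('Y')(Pow(Add(-1, 1), 2))), Rational(1, 2))) = Mul(9, Pow(Add(88, Add(10, Pow(Add(-1, 1), 2))), Rational(1, 2))) = Mul(9, Pow(Add(88, Add(10, Pow(0, 2))), Rational(1, 2))) = Mul(9, Pow(Add(88, Add(10, 0)), Rational(1, 2))) = Mul(9, Pow(Add(88, 10), Rational(1, 2))) = Mul(9, Pow(98, Rational(1, 2))) = Mul(9, Mul(7, Pow(2, Rational(1, 2)))) = Mul(63, Pow(2, Rational(1, 2)))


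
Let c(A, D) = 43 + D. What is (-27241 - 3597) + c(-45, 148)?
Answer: -30647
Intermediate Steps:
(-27241 - 3597) + c(-45, 148) = (-27241 - 3597) + (43 + 148) = -30838 + 191 = -30647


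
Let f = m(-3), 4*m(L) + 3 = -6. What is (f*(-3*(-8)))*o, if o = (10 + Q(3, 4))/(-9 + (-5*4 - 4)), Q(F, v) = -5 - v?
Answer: 18/11 ≈ 1.6364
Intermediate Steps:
m(L) = -9/4 (m(L) = -3/4 + (1/4)*(-6) = -3/4 - 3/2 = -9/4)
f = -9/4 ≈ -2.2500
o = -1/33 (o = (10 + (-5 - 1*4))/(-9 + (-5*4 - 4)) = (10 + (-5 - 4))/(-9 + (-20 - 4)) = (10 - 9)/(-9 - 24) = 1/(-33) = 1*(-1/33) = -1/33 ≈ -0.030303)
(f*(-3*(-8)))*o = -(-27)*(-8)/4*(-1/33) = -9/4*24*(-1/33) = -54*(-1/33) = 18/11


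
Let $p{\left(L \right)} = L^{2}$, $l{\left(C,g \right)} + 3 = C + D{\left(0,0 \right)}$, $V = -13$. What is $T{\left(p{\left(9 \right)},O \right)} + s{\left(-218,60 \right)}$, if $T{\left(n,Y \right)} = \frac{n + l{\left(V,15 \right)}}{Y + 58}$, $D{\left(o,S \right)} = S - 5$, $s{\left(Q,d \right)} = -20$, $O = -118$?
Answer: $-21$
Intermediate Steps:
$D{\left(o,S \right)} = -5 + S$ ($D{\left(o,S \right)} = S - 5 = -5 + S$)
$l{\left(C,g \right)} = -8 + C$ ($l{\left(C,g \right)} = -3 + \left(C + \left(-5 + 0\right)\right) = -3 + \left(C - 5\right) = -3 + \left(-5 + C\right) = -8 + C$)
$T{\left(n,Y \right)} = \frac{-21 + n}{58 + Y}$ ($T{\left(n,Y \right)} = \frac{n - 21}{Y + 58} = \frac{n - 21}{58 + Y} = \frac{-21 + n}{58 + Y}$)
$T{\left(p{\left(9 \right)},O \right)} + s{\left(-218,60 \right)} = \frac{-21 + 9^{2}}{58 - 118} - 20 = \frac{-21 + 81}{-60} - 20 = \left(- \frac{1}{60}\right) 60 - 20 = -1 - 20 = -21$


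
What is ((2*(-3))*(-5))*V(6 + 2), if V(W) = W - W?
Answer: 0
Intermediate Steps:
V(W) = 0
((2*(-3))*(-5))*V(6 + 2) = ((2*(-3))*(-5))*0 = -6*(-5)*0 = 30*0 = 0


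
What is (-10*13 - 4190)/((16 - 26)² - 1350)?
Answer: 432/125 ≈ 3.4560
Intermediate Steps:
(-10*13 - 4190)/((16 - 26)² - 1350) = (-130 - 4190)/((-10)² - 1350) = -4320/(100 - 1350) = -4320/(-1250) = -4320*(-1/1250) = 432/125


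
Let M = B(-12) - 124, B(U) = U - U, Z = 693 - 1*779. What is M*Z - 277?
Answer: 10387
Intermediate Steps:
Z = -86 (Z = 693 - 779 = -86)
B(U) = 0
M = -124 (M = 0 - 124 = -124)
M*Z - 277 = -124*(-86) - 277 = 10664 - 277 = 10387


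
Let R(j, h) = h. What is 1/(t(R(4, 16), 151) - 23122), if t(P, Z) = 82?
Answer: -1/23040 ≈ -4.3403e-5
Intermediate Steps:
1/(t(R(4, 16), 151) - 23122) = 1/(82 - 23122) = 1/(-23040) = -1/23040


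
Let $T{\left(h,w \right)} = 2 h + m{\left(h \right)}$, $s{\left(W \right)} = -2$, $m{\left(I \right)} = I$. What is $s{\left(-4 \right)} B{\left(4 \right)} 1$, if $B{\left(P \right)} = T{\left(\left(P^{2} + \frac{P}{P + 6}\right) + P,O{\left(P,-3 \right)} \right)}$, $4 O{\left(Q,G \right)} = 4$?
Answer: $- \frac{612}{5} \approx -122.4$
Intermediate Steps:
$O{\left(Q,G \right)} = 1$ ($O{\left(Q,G \right)} = \frac{1}{4} \cdot 4 = 1$)
$T{\left(h,w \right)} = 3 h$ ($T{\left(h,w \right)} = 2 h + h = 3 h$)
$B{\left(P \right)} = 3 P + 3 P^{2} + \frac{3 P}{6 + P}$ ($B{\left(P \right)} = 3 \left(\left(P^{2} + \frac{P}{P + 6}\right) + P\right) = 3 \left(\left(P^{2} + \frac{P}{6 + P}\right) + P\right) = 3 \left(P + P^{2} + \frac{P}{6 + P}\right) = 3 P + 3 P^{2} + \frac{3 P}{6 + P}$)
$s{\left(-4 \right)} B{\left(4 \right)} 1 = - 2 \cdot 3 \cdot 4 \frac{1}{6 + 4} \left(1 + \left(1 + 4\right) \left(6 + 4\right)\right) 1 = - 2 \cdot 3 \cdot 4 \cdot \frac{1}{10} \left(1 + 5 \cdot 10\right) 1 = - 2 \cdot 3 \cdot 4 \cdot \frac{1}{10} \left(1 + 50\right) 1 = - 2 \cdot 3 \cdot 4 \cdot \frac{1}{10} \cdot 51 \cdot 1 = \left(-2\right) \frac{306}{5} \cdot 1 = \left(- \frac{612}{5}\right) 1 = - \frac{612}{5}$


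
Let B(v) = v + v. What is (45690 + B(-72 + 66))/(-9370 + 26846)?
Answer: 22839/8738 ≈ 2.6138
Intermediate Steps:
B(v) = 2*v
(45690 + B(-72 + 66))/(-9370 + 26846) = (45690 + 2*(-72 + 66))/(-9370 + 26846) = (45690 + 2*(-6))/17476 = (45690 - 12)*(1/17476) = 45678*(1/17476) = 22839/8738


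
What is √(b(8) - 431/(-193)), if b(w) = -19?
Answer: 2*I*√156137/193 ≈ 4.0947*I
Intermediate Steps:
√(b(8) - 431/(-193)) = √(-19 - 431/(-193)) = √(-19 - 431*(-1/193)) = √(-19 + 431/193) = √(-3236/193) = 2*I*√156137/193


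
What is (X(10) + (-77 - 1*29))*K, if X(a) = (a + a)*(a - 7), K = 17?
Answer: -782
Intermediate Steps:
X(a) = 2*a*(-7 + a) (X(a) = (2*a)*(-7 + a) = 2*a*(-7 + a))
(X(10) + (-77 - 1*29))*K = (2*10*(-7 + 10) + (-77 - 1*29))*17 = (2*10*3 + (-77 - 29))*17 = (60 - 106)*17 = -46*17 = -782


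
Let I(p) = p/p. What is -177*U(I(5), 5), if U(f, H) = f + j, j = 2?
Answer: -531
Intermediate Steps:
I(p) = 1
U(f, H) = 2 + f (U(f, H) = f + 2 = 2 + f)
-177*U(I(5), 5) = -177*(2 + 1) = -177*3 = -531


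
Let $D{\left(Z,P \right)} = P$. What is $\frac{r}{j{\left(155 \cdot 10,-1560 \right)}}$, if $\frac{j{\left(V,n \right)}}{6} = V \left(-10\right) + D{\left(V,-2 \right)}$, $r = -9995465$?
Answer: $\frac{9995465}{93012} \approx 107.46$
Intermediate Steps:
$j{\left(V,n \right)} = -12 - 60 V$ ($j{\left(V,n \right)} = 6 \left(V \left(-10\right) - 2\right) = 6 \left(- 10 V - 2\right) = 6 \left(-2 - 10 V\right) = -12 - 60 V$)
$\frac{r}{j{\left(155 \cdot 10,-1560 \right)}} = - \frac{9995465}{-12 - 60 \cdot 155 \cdot 10} = - \frac{9995465}{-12 - 93000} = - \frac{9995465}{-93012} = \left(-9995465\right) \left(- \frac{1}{93012}\right) = \frac{9995465}{93012}$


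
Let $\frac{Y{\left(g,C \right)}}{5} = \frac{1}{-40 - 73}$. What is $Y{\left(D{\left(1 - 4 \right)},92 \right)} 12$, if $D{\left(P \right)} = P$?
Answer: $- \frac{60}{113} \approx -0.53097$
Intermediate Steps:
$Y{\left(g,C \right)} = - \frac{5}{113}$ ($Y{\left(g,C \right)} = \frac{5}{-40 - 73} = \frac{5}{-113} = 5 \left(- \frac{1}{113}\right) = - \frac{5}{113}$)
$Y{\left(D{\left(1 - 4 \right)},92 \right)} 12 = \left(- \frac{5}{113}\right) 12 = - \frac{60}{113}$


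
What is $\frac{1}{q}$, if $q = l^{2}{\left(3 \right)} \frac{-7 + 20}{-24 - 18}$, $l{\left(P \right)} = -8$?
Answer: $- \frac{21}{416} \approx -0.050481$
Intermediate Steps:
$q = - \frac{416}{21}$ ($q = \left(-8\right)^{2} \frac{-7 + 20}{-24 - 18} = 64 \frac{13}{-42} = 64 \cdot 13 \left(- \frac{1}{42}\right) = 64 \left(- \frac{13}{42}\right) = - \frac{416}{21} \approx -19.81$)
$\frac{1}{q} = \frac{1}{- \frac{416}{21}} = - \frac{21}{416}$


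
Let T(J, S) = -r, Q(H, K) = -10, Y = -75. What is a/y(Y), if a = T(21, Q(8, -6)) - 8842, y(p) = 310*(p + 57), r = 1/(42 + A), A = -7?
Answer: 103157/65100 ≈ 1.5846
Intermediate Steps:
r = 1/35 (r = 1/(42 - 7) = 1/35 ≈ 0.028571)
y(p) = 17670 + 310*p (y(p) = 310*(57 + p) = 17670 + 310*p)
T(J, S) = -1/35 (T(J, S) = -1*1/35 = -1/35)
a = -309471/35 (a = -1/35 - 8842 = -309471/35 ≈ -8842.0)
a/y(Y) = -309471/(35*(17670 + 310*(-75))) = -309471/(35*(17670 - 23250)) = -309471/35/(-5580) = -309471/35*(-1/5580) = 103157/65100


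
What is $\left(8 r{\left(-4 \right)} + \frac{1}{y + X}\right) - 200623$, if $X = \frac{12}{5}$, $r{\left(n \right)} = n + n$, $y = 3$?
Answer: $- \frac{5418544}{27} \approx -2.0069 \cdot 10^{5}$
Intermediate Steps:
$r{\left(n \right)} = 2 n$
$X = \frac{12}{5}$ ($X = 12 \cdot \frac{1}{5} = \frac{12}{5} \approx 2.4$)
$\left(8 r{\left(-4 \right)} + \frac{1}{y + X}\right) - 200623 = \left(8 \cdot 2 \left(-4\right) + \frac{1}{3 + \frac{12}{5}}\right) - 200623 = \left(8 \left(-8\right) + \frac{1}{\frac{27}{5}}\right) - 200623 = \left(-64 + \frac{5}{27}\right) - 200623 = - \frac{1723}{27} - 200623 = - \frac{5418544}{27}$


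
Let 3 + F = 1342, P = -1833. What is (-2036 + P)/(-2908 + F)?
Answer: 3869/1569 ≈ 2.4659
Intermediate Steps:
F = 1339 (F = -3 + 1342 = 1339)
(-2036 + P)/(-2908 + F) = (-2036 - 1833)/(-2908 + 1339) = -3869/(-1569) = -3869*(-1/1569) = 3869/1569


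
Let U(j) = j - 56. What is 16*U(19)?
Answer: -592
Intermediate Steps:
U(j) = -56 + j
16*U(19) = 16*(-56 + 19) = 16*(-37) = -592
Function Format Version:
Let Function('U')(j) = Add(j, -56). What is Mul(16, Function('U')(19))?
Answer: -592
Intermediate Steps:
Function('U')(j) = Add(-56, j)
Mul(16, Function('U')(19)) = Mul(16, Add(-56, 19)) = Mul(16, -37) = -592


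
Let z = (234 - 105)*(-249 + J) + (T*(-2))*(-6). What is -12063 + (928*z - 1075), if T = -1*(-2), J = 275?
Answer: 3121646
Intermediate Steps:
T = 2
z = 3378 (z = (234 - 105)*(-249 + 275) + (2*(-2))*(-6) = 129*26 - 4*(-6) = 3354 + 24 = 3378)
-12063 + (928*z - 1075) = -12063 + (928*3378 - 1075) = -12063 + (3134784 - 1075) = -12063 + 3133709 = 3121646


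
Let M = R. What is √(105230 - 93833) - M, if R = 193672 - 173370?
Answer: -20302 + √11397 ≈ -20195.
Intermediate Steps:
R = 20302
M = 20302
√(105230 - 93833) - M = √(105230 - 93833) - 1*20302 = √11397 - 20302 = -20302 + √11397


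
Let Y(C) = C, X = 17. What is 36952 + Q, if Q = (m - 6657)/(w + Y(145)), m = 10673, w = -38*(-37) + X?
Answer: 3621547/98 ≈ 36955.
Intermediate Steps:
w = 1423 (w = -38*(-37) + 17 = 1406 + 17 = 1423)
Q = 251/98 (Q = (10673 - 6657)/(1423 + 145) = 4016/1568 = 4016*(1/1568) = 251/98 ≈ 2.5612)
36952 + Q = 36952 + 251/98 = 3621547/98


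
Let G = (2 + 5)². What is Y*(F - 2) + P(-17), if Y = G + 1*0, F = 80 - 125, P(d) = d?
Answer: -2320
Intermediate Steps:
G = 49 (G = 7² = 49)
F = -45
Y = 49 (Y = 49 + 1*0 = 49 + 0 = 49)
Y*(F - 2) + P(-17) = 49*(-45 - 2) - 17 = 49*(-47) - 17 = -2303 - 17 = -2320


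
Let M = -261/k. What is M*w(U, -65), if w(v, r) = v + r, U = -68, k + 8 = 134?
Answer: 551/2 ≈ 275.50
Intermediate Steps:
k = 126 (k = -8 + 134 = 126)
w(v, r) = r + v
M = -29/14 (M = -261/126 = -261*1/126 = -29/14 ≈ -2.0714)
M*w(U, -65) = -29*(-65 - 68)/14 = -29/14*(-133) = 551/2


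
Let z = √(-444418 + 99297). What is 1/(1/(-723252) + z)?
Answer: -723252/180530536456995985 - 523093455504*I*√345121/180530536456995985 ≈ -4.0063e-12 - 0.0017022*I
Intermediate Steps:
z = I*√345121 (z = √(-345121) = I*√345121 ≈ 587.47*I)
1/(1/(-723252) + z) = 1/(1/(-723252) + I*√345121) = 1/(-1/723252 + I*√345121)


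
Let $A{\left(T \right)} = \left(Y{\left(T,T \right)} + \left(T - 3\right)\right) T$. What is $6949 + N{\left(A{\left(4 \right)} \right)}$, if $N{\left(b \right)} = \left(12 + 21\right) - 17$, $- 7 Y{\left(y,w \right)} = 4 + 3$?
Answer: $6965$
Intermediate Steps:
$Y{\left(y,w \right)} = -1$ ($Y{\left(y,w \right)} = - \frac{4 + 3}{7} = \left(- \frac{1}{7}\right) 7 = -1$)
$A{\left(T \right)} = T \left(-4 + T\right)$ ($A{\left(T \right)} = \left(-1 + \left(T - 3\right)\right) T = \left(-1 + \left(-3 + T\right)\right) T = \left(-4 + T\right) T = T \left(-4 + T\right)$)
$N{\left(b \right)} = 16$ ($N{\left(b \right)} = 33 - 17 = 16$)
$6949 + N{\left(A{\left(4 \right)} \right)} = 6949 + 16 = 6965$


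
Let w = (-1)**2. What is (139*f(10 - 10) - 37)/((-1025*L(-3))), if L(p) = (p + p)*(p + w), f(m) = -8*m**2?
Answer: 37/12300 ≈ 0.0030081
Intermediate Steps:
w = 1
L(p) = 2*p*(1 + p) (L(p) = (p + p)*(p + 1) = (2*p)*(1 + p) = 2*p*(1 + p))
(139*f(10 - 10) - 37)/((-1025*L(-3))) = (139*(-8*(10 - 10)**2) - 37)/((-2050*(-3)*(1 - 3))) = (139*(-8*0**2) - 37)/((-2050*(-3)*(-2))) = (139*(-8*0) - 37)/((-1025*12)) = (139*0 - 37)/(-12300) = (0 - 37)*(-1/12300) = -37*(-1/12300) = 37/12300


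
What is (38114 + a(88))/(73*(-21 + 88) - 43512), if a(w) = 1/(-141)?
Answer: -5374073/5445561 ≈ -0.98687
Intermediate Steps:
a(w) = -1/141
(38114 + a(88))/(73*(-21 + 88) - 43512) = (38114 - 1/141)/(73*(-21 + 88) - 43512) = 5374073/(141*(73*67 - 43512)) = 5374073/(141*(4891 - 43512)) = (5374073/141)/(-38621) = (5374073/141)*(-1/38621) = -5374073/5445561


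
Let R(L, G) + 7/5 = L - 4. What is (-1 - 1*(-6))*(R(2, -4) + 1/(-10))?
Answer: -35/2 ≈ -17.500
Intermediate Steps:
R(L, G) = -27/5 + L (R(L, G) = -7/5 + (L - 4) = -7/5 + (-4 + L) = -27/5 + L)
(-1 - 1*(-6))*(R(2, -4) + 1/(-10)) = (-1 - 1*(-6))*((-27/5 + 2) + 1/(-10)) = (-1 + 6)*(-17/5 - ⅒) = 5*(-7/2) = -35/2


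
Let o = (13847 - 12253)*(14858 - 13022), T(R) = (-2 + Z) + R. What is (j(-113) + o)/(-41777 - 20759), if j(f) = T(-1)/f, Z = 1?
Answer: -165351997/3533284 ≈ -46.798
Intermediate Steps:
T(R) = -1 + R (T(R) = (-2 + 1) + R = -1 + R)
o = 2926584 (o = 1594*1836 = 2926584)
j(f) = -2/f (j(f) = (-1 - 1)/f = -2/f)
(j(-113) + o)/(-41777 - 20759) = (-2/(-113) + 2926584)/(-41777 - 20759) = (-2*(-1/113) + 2926584)/(-62536) = (2/113 + 2926584)*(-1/62536) = (330703994/113)*(-1/62536) = -165351997/3533284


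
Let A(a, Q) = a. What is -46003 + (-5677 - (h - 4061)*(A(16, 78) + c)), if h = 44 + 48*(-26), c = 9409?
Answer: 49570945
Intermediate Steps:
h = -1204 (h = 44 - 1248 = -1204)
-46003 + (-5677 - (h - 4061)*(A(16, 78) + c)) = -46003 + (-5677 - (-1204 - 4061)*(16 + 9409)) = -46003 + (-5677 - (-5265)*9425) = -46003 + (-5677 - 1*(-49622625)) = -46003 + (-5677 + 49622625) = -46003 + 49616948 = 49570945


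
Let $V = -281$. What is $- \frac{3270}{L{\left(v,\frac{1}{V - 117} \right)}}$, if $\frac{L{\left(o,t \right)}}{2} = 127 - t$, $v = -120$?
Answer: $- \frac{216910}{16849} \approx -12.874$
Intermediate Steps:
$L{\left(o,t \right)} = 254 - 2 t$ ($L{\left(o,t \right)} = 2 \left(127 - t\right) = 254 - 2 t$)
$- \frac{3270}{L{\left(v,\frac{1}{V - 117} \right)}} = - \frac{3270}{254 - \frac{2}{-281 - 117}} = - \frac{3270}{254 - \frac{2}{-398}} = - \frac{3270}{254 - - \frac{1}{199}} = - \frac{3270}{254 + \frac{1}{199}} = - \frac{3270}{\frac{50547}{199}} = \left(-3270\right) \frac{199}{50547} = - \frac{216910}{16849}$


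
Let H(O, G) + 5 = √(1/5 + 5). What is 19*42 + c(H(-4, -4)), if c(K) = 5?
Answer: 803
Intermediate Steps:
H(O, G) = -5 + √130/5 (H(O, G) = -5 + √(1/5 + 5) = -5 + √(⅕ + 5) = -5 + √(26/5) = -5 + √130/5)
19*42 + c(H(-4, -4)) = 19*42 + 5 = 798 + 5 = 803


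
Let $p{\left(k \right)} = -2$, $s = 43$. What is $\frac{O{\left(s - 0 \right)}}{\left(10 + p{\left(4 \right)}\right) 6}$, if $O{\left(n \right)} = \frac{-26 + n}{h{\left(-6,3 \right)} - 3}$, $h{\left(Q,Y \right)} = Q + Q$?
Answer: $- \frac{17}{720} \approx -0.023611$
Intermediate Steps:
$h{\left(Q,Y \right)} = 2 Q$
$O{\left(n \right)} = \frac{26}{15} - \frac{n}{15}$ ($O{\left(n \right)} = \frac{-26 + n}{2 \left(-6\right) - 3} = \frac{-26 + n}{-12 - 3} = \frac{-26 + n}{-15} = \left(-26 + n\right) \left(- \frac{1}{15}\right) = \frac{26}{15} - \frac{n}{15}$)
$\frac{O{\left(s - 0 \right)}}{\left(10 + p{\left(4 \right)}\right) 6} = \frac{\frac{26}{15} - \frac{43 - 0}{15}}{\left(10 - 2\right) 6} = \frac{\frac{26}{15} - \frac{43 + 0}{15}}{8 \cdot 6} = \frac{\frac{26}{15} - \frac{43}{15}}{48} = \left(\frac{26}{15} - \frac{43}{15}\right) \frac{1}{48} = \left(- \frac{17}{15}\right) \frac{1}{48} = - \frac{17}{720}$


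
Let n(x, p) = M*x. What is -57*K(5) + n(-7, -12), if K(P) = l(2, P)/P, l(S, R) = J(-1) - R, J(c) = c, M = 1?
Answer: 307/5 ≈ 61.400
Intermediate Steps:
l(S, R) = -1 - R
n(x, p) = x (n(x, p) = 1*x = x)
K(P) = (-1 - P)/P
-57*K(5) + n(-7, -12) = -57*(-1 - 1*5)/5 - 7 = -57*(-1 - 5)/5 - 7 = -57*(-6)/5 - 7 = -57*(-6/5) - 7 = 342/5 - 7 = 307/5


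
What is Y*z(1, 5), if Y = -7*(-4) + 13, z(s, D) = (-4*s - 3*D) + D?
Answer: -574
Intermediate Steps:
z(s, D) = -4*s - 2*D
Y = 41 (Y = 28 + 13 = 41)
Y*z(1, 5) = 41*(-4*1 - 2*5) = 41*(-4 - 10) = 41*(-14) = -574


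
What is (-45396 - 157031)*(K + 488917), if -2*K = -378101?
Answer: -274477854245/2 ≈ -1.3724e+11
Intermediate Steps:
K = 378101/2 (K = -½*(-378101) = 378101/2 ≈ 1.8905e+5)
(-45396 - 157031)*(K + 488917) = (-45396 - 157031)*(378101/2 + 488917) = -202427*1355935/2 = -274477854245/2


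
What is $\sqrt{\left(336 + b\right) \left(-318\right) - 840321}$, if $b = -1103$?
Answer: $i \sqrt{596415} \approx 772.28 i$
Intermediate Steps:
$\sqrt{\left(336 + b\right) \left(-318\right) - 840321} = \sqrt{\left(336 - 1103\right) \left(-318\right) - 840321} = \sqrt{\left(-767\right) \left(-318\right) - 840321} = \sqrt{243906 - 840321} = \sqrt{-596415} = i \sqrt{596415}$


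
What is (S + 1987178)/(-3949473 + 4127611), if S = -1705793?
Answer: 281385/178138 ≈ 1.5796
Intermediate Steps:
(S + 1987178)/(-3949473 + 4127611) = (-1705793 + 1987178)/(-3949473 + 4127611) = 281385/178138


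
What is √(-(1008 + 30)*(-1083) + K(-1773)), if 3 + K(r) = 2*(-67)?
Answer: √1124017 ≈ 1060.2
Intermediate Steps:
K(r) = -137 (K(r) = -3 + 2*(-67) = -3 - 134 = -137)
√(-(1008 + 30)*(-1083) + K(-1773)) = √(-(1008 + 30)*(-1083) - 137) = √(-1038*(-1083) - 137) = √(-1*(-1124154) - 137) = √(1124154 - 137) = √1124017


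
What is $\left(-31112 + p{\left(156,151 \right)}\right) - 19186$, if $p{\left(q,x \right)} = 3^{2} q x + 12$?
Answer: $161718$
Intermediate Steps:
$p{\left(q,x \right)} = 12 + 9 q x$ ($p{\left(q,x \right)} = 9 q x + 12 = 12 + 9 q x$)
$\left(-31112 + p{\left(156,151 \right)}\right) - 19186 = \left(-31112 + \left(12 + 9 \cdot 156 \cdot 151\right)\right) - 19186 = \left(-31112 + \left(12 + 212004\right)\right) - 19186 = \left(-31112 + 212016\right) - 19186 = 180904 - 19186 = 161718$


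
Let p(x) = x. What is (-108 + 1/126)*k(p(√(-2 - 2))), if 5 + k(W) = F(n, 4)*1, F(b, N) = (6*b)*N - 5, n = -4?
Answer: 721171/63 ≈ 11447.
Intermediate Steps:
F(b, N) = -5 + 6*N*b (F(b, N) = 6*N*b - 5 = -5 + 6*N*b)
k(W) = -106 (k(W) = -5 + (-5 + 6*4*(-4))*1 = -5 + (-5 - 96)*1 = -5 - 101*1 = -5 - 101 = -106)
(-108 + 1/126)*k(p(√(-2 - 2))) = (-108 + 1/126)*(-106) = -13607/126*(-106) = 721171/63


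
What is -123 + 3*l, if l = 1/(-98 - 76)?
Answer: -7135/58 ≈ -123.02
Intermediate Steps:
l = -1/174 (l = 1/(-174) = -1/174 ≈ -0.0057471)
-123 + 3*l = -123 + 3*(-1/174) = -123 - 1/58 = -7135/58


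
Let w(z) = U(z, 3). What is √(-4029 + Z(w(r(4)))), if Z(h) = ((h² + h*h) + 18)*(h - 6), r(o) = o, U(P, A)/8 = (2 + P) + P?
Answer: √944503 ≈ 971.86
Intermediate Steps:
U(P, A) = 16 + 16*P (U(P, A) = 8*((2 + P) + P) = 8*(2 + 2*P) = 16 + 16*P)
w(z) = 16 + 16*z
Z(h) = (-6 + h)*(18 + 2*h²) (Z(h) = ((h² + h²) + 18)*(-6 + h) = (2*h² + 18)*(-6 + h) = (18 + 2*h²)*(-6 + h) = (-6 + h)*(18 + 2*h²))
√(-4029 + Z(w(r(4)))) = √(-4029 + (-108 - 12*(16 + 16*4)² + 2*(16 + 16*4)³ + 18*(16 + 16*4))) = √(-4029 + (-108 - 12*(16 + 64)² + 2*(16 + 64)³ + 18*(16 + 64))) = √(-4029 + (-108 - 12*80² + 2*80³ + 18*80)) = √(-4029 + (-108 - 12*6400 + 2*512000 + 1440)) = √(-4029 + (-108 - 76800 + 1024000 + 1440)) = √(-4029 + 948532) = √944503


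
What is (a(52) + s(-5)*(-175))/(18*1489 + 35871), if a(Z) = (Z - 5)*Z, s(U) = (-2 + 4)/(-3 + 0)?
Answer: 7682/188019 ≈ 0.040858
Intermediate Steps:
s(U) = -⅔ (s(U) = 2/(-3) = 2*(-⅓) = -⅔)
a(Z) = Z*(-5 + Z) (a(Z) = (-5 + Z)*Z = Z*(-5 + Z))
(a(52) + s(-5)*(-175))/(18*1489 + 35871) = (52*(-5 + 52) - ⅔*(-175))/(18*1489 + 35871) = (52*47 + 350/3)/(26802 + 35871) = (2444 + 350/3)/62673 = (7682/3)*(1/62673) = 7682/188019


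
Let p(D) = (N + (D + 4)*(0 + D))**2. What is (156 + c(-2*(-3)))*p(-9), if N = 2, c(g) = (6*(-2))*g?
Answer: 185556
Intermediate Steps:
c(g) = -12*g
p(D) = (2 + D*(4 + D))**2 (p(D) = (2 + (D + 4)*(0 + D))**2 = (2 + (4 + D)*D)**2 = (2 + D*(4 + D))**2)
(156 + c(-2*(-3)))*p(-9) = (156 - (-24)*(-3))*(2 + (-9)**2 + 4*(-9))**2 = (156 - 12*6)*(2 + 81 - 36)**2 = (156 - 72)*47**2 = 84*2209 = 185556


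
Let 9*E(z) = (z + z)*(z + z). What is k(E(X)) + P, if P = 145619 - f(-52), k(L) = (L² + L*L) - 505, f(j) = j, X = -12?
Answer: 153358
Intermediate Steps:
E(z) = 4*z²/9 (E(z) = ((z + z)*(z + z))/9 = ((2*z)*(2*z))/9 = (4*z²)/9 = 4*z²/9)
k(L) = -505 + 2*L² (k(L) = (L² + L²) - 505 = 2*L² - 505 = -505 + 2*L²)
P = 145671 (P = 145619 - 1*(-52) = 145619 + 52 = 145671)
k(E(X)) + P = (-505 + 2*((4/9)*(-12)²)²) + 145671 = (-505 + 2*((4/9)*144)²) + 145671 = (-505 + 2*64²) + 145671 = (-505 + 2*4096) + 145671 = (-505 + 8192) + 145671 = 7687 + 145671 = 153358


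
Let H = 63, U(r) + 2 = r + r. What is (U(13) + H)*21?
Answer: 1827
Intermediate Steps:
U(r) = -2 + 2*r (U(r) = -2 + (r + r) = -2 + 2*r)
(U(13) + H)*21 = ((-2 + 2*13) + 63)*21 = ((-2 + 26) + 63)*21 = (24 + 63)*21 = 87*21 = 1827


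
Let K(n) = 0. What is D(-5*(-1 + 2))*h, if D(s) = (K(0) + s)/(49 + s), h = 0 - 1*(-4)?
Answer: -5/11 ≈ -0.45455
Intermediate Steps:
h = 4 (h = 0 + 4 = 4)
D(s) = s/(49 + s) (D(s) = (0 + s)/(49 + s) = s/(49 + s))
D(-5*(-1 + 2))*h = ((-5*(-1 + 2))/(49 - 5*(-1 + 2)))*4 = ((-5*1)/(49 - 5*1))*4 = -5/(49 - 5)*4 = -5/44*4 = -5/11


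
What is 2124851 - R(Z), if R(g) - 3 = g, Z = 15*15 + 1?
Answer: 2124622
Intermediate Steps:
Z = 226 (Z = 225 + 1 = 226)
R(g) = 3 + g
2124851 - R(Z) = 2124851 - (3 + 226) = 2124851 - 1*229 = 2124851 - 229 = 2124622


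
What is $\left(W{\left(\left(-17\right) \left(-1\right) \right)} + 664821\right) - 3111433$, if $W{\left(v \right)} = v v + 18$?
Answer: $-2446305$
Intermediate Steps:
$W{\left(v \right)} = 18 + v^{2}$ ($W{\left(v \right)} = v^{2} + 18 = 18 + v^{2}$)
$\left(W{\left(\left(-17\right) \left(-1\right) \right)} + 664821\right) - 3111433 = \left(\left(18 + \left(\left(-17\right) \left(-1\right)\right)^{2}\right) + 664821\right) - 3111433 = \left(\left(18 + 17^{2}\right) + 664821\right) - 3111433 = \left(\left(18 + 289\right) + 664821\right) - 3111433 = \left(307 + 664821\right) - 3111433 = 665128 - 3111433 = -2446305$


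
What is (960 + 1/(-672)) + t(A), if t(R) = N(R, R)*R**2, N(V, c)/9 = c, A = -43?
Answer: -480213217/672 ≈ -7.1460e+5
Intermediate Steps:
N(V, c) = 9*c
t(R) = 9*R**3 (t(R) = (9*R)*R**2 = 9*R**3)
(960 + 1/(-672)) + t(A) = (960 + 1/(-672)) + 9*(-43)**3 = (960 - 1/672) + 9*(-79507) = 645119/672 - 715563 = -480213217/672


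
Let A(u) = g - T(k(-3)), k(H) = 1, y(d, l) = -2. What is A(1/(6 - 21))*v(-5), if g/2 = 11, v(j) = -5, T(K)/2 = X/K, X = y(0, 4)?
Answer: -130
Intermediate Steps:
X = -2
T(K) = -4/K (T(K) = 2*(-2/K) = -4/K)
g = 22 (g = 2*11 = 22)
A(u) = 26 (A(u) = 22 - (-4)/1 = 22 - (-4) = 22 - 1*(-4) = 22 + 4 = 26)
A(1/(6 - 21))*v(-5) = 26*(-5) = -130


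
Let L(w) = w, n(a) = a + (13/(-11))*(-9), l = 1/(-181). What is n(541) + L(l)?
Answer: 1098297/1991 ≈ 551.63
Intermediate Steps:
l = -1/181 ≈ -0.0055249
n(a) = 117/11 + a (n(a) = a + (13*(-1/11))*(-9) = a - 13/11*(-9) = a + 117/11 = 117/11 + a)
n(541) + L(l) = (117/11 + 541) - 1/181 = 6068/11 - 1/181 = 1098297/1991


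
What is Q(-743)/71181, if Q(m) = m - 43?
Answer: -262/23727 ≈ -0.011042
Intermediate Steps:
Q(m) = -43 + m
Q(-743)/71181 = (-43 - 743)/71181 = -786*1/71181 = -262/23727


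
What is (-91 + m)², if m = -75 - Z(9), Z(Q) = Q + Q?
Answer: 33856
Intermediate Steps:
Z(Q) = 2*Q
m = -93 (m = -75 - 2*9 = -75 - 1*18 = -75 - 18 = -93)
(-91 + m)² = (-91 - 93)² = (-184)² = 33856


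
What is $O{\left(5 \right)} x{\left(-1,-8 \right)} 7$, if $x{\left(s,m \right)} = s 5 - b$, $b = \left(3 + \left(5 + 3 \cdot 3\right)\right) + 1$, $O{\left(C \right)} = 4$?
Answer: $-644$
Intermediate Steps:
$b = 18$ ($b = \left(3 + \left(5 + 9\right)\right) + 1 = \left(3 + 14\right) + 1 = 17 + 1 = 18$)
$x{\left(s,m \right)} = -18 + 5 s$ ($x{\left(s,m \right)} = s 5 - 18 = 5 s - 18 = -18 + 5 s$)
$O{\left(5 \right)} x{\left(-1,-8 \right)} 7 = 4 \left(-18 + 5 \left(-1\right)\right) 7 = 4 \left(-18 - 5\right) 7 = 4 \left(-23\right) 7 = \left(-92\right) 7 = -644$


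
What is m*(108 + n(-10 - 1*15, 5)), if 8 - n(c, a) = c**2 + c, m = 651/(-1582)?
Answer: 22506/113 ≈ 199.17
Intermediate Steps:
m = -93/226 (m = 651*(-1/1582) = -93/226 ≈ -0.41150)
n(c, a) = 8 - c - c**2 (n(c, a) = 8 - (c**2 + c) = 8 - (c + c**2) = 8 + (-c - c**2) = 8 - c - c**2)
m*(108 + n(-10 - 1*15, 5)) = -93*(108 + (8 - (-10 - 1*15) - (-10 - 1*15)**2))/226 = -93*(108 + (8 - (-10 - 15) - (-10 - 15)**2))/226 = -93*(108 + (8 - 1*(-25) - 1*(-25)**2))/226 = -93*(108 + (8 + 25 - 1*625))/226 = -93*(108 + (8 + 25 - 625))/226 = -93*(108 - 592)/226 = -93/226*(-484) = 22506/113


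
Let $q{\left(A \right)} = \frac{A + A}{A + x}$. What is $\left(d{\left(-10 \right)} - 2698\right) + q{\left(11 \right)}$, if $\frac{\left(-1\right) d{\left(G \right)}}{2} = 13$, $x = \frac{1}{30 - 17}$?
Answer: $- \frac{195985}{72} \approx -2722.0$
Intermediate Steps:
$x = \frac{1}{13} \approx 0.076923$
$d{\left(G \right)} = -26$ ($d{\left(G \right)} = \left(-2\right) 13 = -26$)
$q{\left(A \right)} = \frac{2 A}{\frac{1}{13} + A}$ ($q{\left(A \right)} = \frac{A + A}{A + \frac{1}{13}} = \frac{2 A}{\frac{1}{13} + A}$)
$\left(d{\left(-10 \right)} - 2698\right) + q{\left(11 \right)} = \left(-26 - 2698\right) + 26 \cdot 11 \frac{1}{1 + 13 \cdot 11} = -2724 + 26 \cdot 11 \frac{1}{1 + 143} = -2724 + 26 \cdot 11 \cdot \frac{1}{144} = -2724 + \frac{143}{72} = - \frac{195985}{72}$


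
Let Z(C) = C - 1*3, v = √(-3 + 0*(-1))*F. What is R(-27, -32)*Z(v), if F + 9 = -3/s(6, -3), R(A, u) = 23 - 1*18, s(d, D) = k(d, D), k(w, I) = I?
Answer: -15 - 40*I*√3 ≈ -15.0 - 69.282*I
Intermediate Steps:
s(d, D) = D
R(A, u) = 5 (R(A, u) = 23 - 18 = 5)
F = -8 (F = -9 - 3/(-3) = -9 - 3*(-⅓) = -9 + 1 = -8)
v = -8*I*√3 (v = √(-3 + 0*(-1))*(-8) = √(-3 + 0)*(-8) = √(-3)*(-8) = (I*√3)*(-8) = -8*I*√3 ≈ -13.856*I)
Z(C) = -3 + C (Z(C) = C - 3 = -3 + C)
R(-27, -32)*Z(v) = 5*(-3 - 8*I*√3) = -15 - 40*I*√3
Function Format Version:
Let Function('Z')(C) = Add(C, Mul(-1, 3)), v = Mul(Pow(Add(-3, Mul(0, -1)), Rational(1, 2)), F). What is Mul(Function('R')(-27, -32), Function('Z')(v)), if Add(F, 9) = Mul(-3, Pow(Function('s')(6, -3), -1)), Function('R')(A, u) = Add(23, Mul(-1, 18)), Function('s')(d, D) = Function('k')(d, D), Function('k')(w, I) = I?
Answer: Add(-15, Mul(-40, I, Pow(3, Rational(1, 2)))) ≈ Add(-15.000, Mul(-69.282, I))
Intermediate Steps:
Function('s')(d, D) = D
Function('R')(A, u) = 5 (Function('R')(A, u) = Add(23, -18) = 5)
F = -8 (F = Add(-9, Mul(-3, Pow(-3, -1))) = Add(-9, Mul(-3, Rational(-1, 3))) = Add(-9, 1) = -8)
v = Mul(-8, I, Pow(3, Rational(1, 2))) (v = Mul(Pow(Add(-3, Mul(0, -1)), Rational(1, 2)), -8) = Mul(Pow(Add(-3, 0), Rational(1, 2)), -8) = Mul(Pow(-3, Rational(1, 2)), -8) = Mul(Mul(I, Pow(3, Rational(1, 2))), -8) = Mul(-8, I, Pow(3, Rational(1, 2))) ≈ Mul(-13.856, I))
Function('Z')(C) = Add(-3, C) (Function('Z')(C) = Add(C, -3) = Add(-3, C))
Mul(Function('R')(-27, -32), Function('Z')(v)) = Mul(5, Add(-3, Mul(-8, I, Pow(3, Rational(1, 2))))) = Add(-15, Mul(-40, I, Pow(3, Rational(1, 2))))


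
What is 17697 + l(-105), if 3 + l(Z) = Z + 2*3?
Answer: 17595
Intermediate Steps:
l(Z) = 3 + Z (l(Z) = -3 + (Z + 2*3) = -3 + (Z + 6) = -3 + (6 + Z) = 3 + Z)
17697 + l(-105) = 17697 + (3 - 105) = 17697 - 102 = 17595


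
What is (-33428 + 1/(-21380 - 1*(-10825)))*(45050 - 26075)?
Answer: -1338999493095/2111 ≈ -6.3430e+8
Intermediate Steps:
(-33428 + 1/(-21380 - 1*(-10825)))*(45050 - 26075) = (-33428 + 1/(-21380 + 10825))*18975 = (-33428 + 1/(-10555))*18975 = (-33428 - 1/10555)*18975 = -352832541/10555*18975 = -1338999493095/2111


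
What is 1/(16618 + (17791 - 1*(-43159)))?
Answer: 1/77568 ≈ 1.2892e-5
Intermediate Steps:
1/(16618 + (17791 - 1*(-43159))) = 1/(16618 + (17791 + 43159)) = 1/(16618 + 60950) = 1/77568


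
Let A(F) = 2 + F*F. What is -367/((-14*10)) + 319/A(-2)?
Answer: 23431/420 ≈ 55.788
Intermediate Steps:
A(F) = 2 + F²
-367/((-14*10)) + 319/A(-2) = -367/((-14*10)) + 319/(2 + (-2)²) = -367/(-140) + 319/(2 + 4) = -367*(-1/140) + 319/6 = 367/140 + 319*(⅙) = 367/140 + 319/6 = 23431/420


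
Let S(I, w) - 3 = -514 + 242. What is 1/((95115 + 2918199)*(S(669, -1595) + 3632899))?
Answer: 1/10946254835820 ≈ 9.1355e-14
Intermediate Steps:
S(I, w) = -269 (S(I, w) = 3 + (-514 + 242) = 3 - 272 = -269)
1/((95115 + 2918199)*(S(669, -1595) + 3632899)) = 1/((95115 + 2918199)*(-269 + 3632899)) = 1/(3013314*3632630) = 1/10946254835820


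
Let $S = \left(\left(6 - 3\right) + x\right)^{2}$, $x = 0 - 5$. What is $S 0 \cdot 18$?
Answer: $0$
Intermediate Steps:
$x = -5$
$S = 4$ ($S = \left(\left(6 - 3\right) - 5\right)^{2} = \left(3 - 5\right)^{2} = \left(-2\right)^{2} = 4$)
$S 0 \cdot 18 = 4 \cdot 0 \cdot 18 = 0 \cdot 18 = 0$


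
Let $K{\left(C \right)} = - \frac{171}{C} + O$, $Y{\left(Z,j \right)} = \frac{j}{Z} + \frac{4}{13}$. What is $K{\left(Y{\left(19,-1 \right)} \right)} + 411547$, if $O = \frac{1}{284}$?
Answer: $\frac{816822631}{1988} \approx 4.1088 \cdot 10^{5}$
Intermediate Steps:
$Y{\left(Z,j \right)} = \frac{4}{13} + \frac{j}{Z}$ ($Y{\left(Z,j \right)} = \frac{j}{Z} + 4 \cdot \frac{1}{13} = \frac{j}{Z} + \frac{4}{13} = \frac{4}{13} + \frac{j}{Z}$)
$O = \frac{1}{284} \approx 0.0035211$
$K{\left(C \right)} = \frac{1}{284} - \frac{171}{C}$ ($K{\left(C \right)} = - \frac{171}{C} + \frac{1}{284} = \frac{1}{284} - \frac{171}{C}$)
$K{\left(Y{\left(19,-1 \right)} \right)} + 411547 = \frac{-48564 + \left(\frac{4}{13} - \frac{1}{19}\right)}{284 \left(\frac{4}{13} - \frac{1}{19}\right)} + 411547 = \frac{-48564 + \frac{63}{247}}{284 \cdot \frac{63}{247}} + 411547 = \frac{1}{284} \cdot \frac{247}{63} \left(- \frac{11995245}{247}\right) + 411547 = - \frac{1332805}{1988} + 411547 = \frac{816822631}{1988}$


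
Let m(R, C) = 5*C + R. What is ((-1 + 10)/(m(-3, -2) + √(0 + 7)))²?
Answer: 81/(13 - √7)² ≈ 0.75552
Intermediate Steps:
m(R, C) = R + 5*C
((-1 + 10)/(m(-3, -2) + √(0 + 7)))² = ((-1 + 10)/((-3 + 5*(-2)) + √(0 + 7)))² = (9/((-3 - 10) + √7))² = (9/(-13 + √7))² = 81/(-13 + √7)²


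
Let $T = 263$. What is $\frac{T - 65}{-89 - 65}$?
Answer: $- \frac{9}{7} \approx -1.2857$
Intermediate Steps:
$\frac{T - 65}{-89 - 65} = \frac{263 - 65}{-89 - 65} = \frac{198}{-154} = 198 \left(- \frac{1}{154}\right) = - \frac{9}{7}$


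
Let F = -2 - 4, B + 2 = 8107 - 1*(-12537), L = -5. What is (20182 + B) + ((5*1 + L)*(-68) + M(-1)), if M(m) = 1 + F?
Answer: 40819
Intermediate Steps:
B = 20642 (B = -2 + (8107 - 1*(-12537)) = -2 + (8107 + 12537) = -2 + 20644 = 20642)
F = -6
M(m) = -5 (M(m) = 1 - 6 = -5)
(20182 + B) + ((5*1 + L)*(-68) + M(-1)) = (20182 + 20642) + ((5*1 - 5)*(-68) - 5) = 40824 + ((5 - 5)*(-68) - 5) = 40824 + (0*(-68) - 5) = 40824 + (0 - 5) = 40824 - 5 = 40819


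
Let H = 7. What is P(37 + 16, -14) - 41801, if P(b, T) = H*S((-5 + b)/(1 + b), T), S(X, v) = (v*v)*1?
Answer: -40429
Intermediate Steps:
S(X, v) = v**2 (S(X, v) = v**2*1 = v**2)
P(b, T) = 7*T**2
P(37 + 16, -14) - 41801 = 7*(-14)**2 - 41801 = 7*196 - 41801 = 1372 - 41801 = -40429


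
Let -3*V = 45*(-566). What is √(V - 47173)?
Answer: I*√38683 ≈ 196.68*I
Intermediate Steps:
V = 8490 (V = -15*(-566) = -⅓*(-25470) = 8490)
√(V - 47173) = √(8490 - 47173) = √(-38683) = I*√38683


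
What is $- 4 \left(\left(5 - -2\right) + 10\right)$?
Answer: $-68$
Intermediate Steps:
$- 4 \left(\left(5 - -2\right) + 10\right) = - 4 \left(\left(5 + 2\right) + 10\right) = - 4 \left(7 + 10\right) = \left(-4\right) 17 = -68$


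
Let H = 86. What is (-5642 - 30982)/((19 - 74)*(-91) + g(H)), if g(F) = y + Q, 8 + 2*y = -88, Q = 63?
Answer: -9156/1255 ≈ -7.2956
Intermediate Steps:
y = -48 (y = -4 + (½)*(-88) = -4 - 44 = -48)
g(F) = 15 (g(F) = -48 + 63 = 15)
(-5642 - 30982)/((19 - 74)*(-91) + g(H)) = (-5642 - 30982)/((19 - 74)*(-91) + 15) = -36624/(-55*(-91) + 15) = -36624/(5005 + 15) = -36624/5020 = -36624*1/5020 = -9156/1255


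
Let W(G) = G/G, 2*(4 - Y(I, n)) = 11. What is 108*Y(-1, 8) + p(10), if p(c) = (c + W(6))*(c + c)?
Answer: 58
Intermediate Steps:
Y(I, n) = -3/2 (Y(I, n) = 4 - 1/2*11 = 4 - 11/2 = -3/2)
W(G) = 1
p(c) = 2*c*(1 + c) (p(c) = (c + 1)*(c + c) = (1 + c)*(2*c) = 2*c*(1 + c))
108*Y(-1, 8) + p(10) = 108*(-3/2) + 2*10*(1 + 10) = -162 + 2*10*11 = -162 + 220 = 58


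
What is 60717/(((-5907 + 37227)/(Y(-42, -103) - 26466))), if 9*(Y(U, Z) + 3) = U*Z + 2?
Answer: -4733760427/93960 ≈ -50381.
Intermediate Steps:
Y(U, Z) = -25/9 + U*Z/9 (Y(U, Z) = -3 + (U*Z + 2)/9 = -3 + (2 + U*Z)/9 = -3 + (2/9 + U*Z/9) = -25/9 + U*Z/9)
60717/(((-5907 + 37227)/(Y(-42, -103) - 26466))) = 60717/(((-5907 + 37227)/((-25/9 + (1/9)*(-42)*(-103)) - 26466))) = 60717/((31320/((-25/9 + 1442/3) - 26466))) = 60717/((31320/(4301/9 - 26466))) = 60717/((31320/(-233893/9))) = 60717/((31320*(-9/233893))) = 60717/(-281880/233893) = 60717*(-233893/281880) = -4733760427/93960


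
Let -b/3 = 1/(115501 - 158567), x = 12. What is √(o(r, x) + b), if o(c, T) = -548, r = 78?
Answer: I*√1016364705890/43066 ≈ 23.409*I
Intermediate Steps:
b = 3/43066 (b = -3/(115501 - 158567) = -3/(-43066) = -3*(-1/43066) = 3/43066 ≈ 6.9660e-5)
√(o(r, x) + b) = √(-548 + 3/43066) = √(-23600165/43066) = I*√1016364705890/43066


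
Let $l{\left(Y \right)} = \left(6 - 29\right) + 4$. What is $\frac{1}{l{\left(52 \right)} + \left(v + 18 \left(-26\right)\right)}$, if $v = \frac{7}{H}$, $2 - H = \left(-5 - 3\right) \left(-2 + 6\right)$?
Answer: $- \frac{34}{16551} \approx -0.0020543$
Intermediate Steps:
$H = 34$ ($H = 2 - \left(-5 - 3\right) \left(-2 + 6\right) = 2 - \left(-8\right) 4 = 2 - -32 = 2 + 32 = 34$)
$v = \frac{7}{34} \approx 0.20588$
$l{\left(Y \right)} = -19$ ($l{\left(Y \right)} = -23 + 4 = -19$)
$\frac{1}{l{\left(52 \right)} + \left(v + 18 \left(-26\right)\right)} = \frac{1}{-19 + \left(\frac{7}{34} + 18 \left(-26\right)\right)} = \frac{1}{-19 + \left(\frac{7}{34} - 468\right)} = \frac{1}{-19 - \frac{15905}{34}} = \frac{1}{- \frac{16551}{34}} = - \frac{34}{16551}$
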